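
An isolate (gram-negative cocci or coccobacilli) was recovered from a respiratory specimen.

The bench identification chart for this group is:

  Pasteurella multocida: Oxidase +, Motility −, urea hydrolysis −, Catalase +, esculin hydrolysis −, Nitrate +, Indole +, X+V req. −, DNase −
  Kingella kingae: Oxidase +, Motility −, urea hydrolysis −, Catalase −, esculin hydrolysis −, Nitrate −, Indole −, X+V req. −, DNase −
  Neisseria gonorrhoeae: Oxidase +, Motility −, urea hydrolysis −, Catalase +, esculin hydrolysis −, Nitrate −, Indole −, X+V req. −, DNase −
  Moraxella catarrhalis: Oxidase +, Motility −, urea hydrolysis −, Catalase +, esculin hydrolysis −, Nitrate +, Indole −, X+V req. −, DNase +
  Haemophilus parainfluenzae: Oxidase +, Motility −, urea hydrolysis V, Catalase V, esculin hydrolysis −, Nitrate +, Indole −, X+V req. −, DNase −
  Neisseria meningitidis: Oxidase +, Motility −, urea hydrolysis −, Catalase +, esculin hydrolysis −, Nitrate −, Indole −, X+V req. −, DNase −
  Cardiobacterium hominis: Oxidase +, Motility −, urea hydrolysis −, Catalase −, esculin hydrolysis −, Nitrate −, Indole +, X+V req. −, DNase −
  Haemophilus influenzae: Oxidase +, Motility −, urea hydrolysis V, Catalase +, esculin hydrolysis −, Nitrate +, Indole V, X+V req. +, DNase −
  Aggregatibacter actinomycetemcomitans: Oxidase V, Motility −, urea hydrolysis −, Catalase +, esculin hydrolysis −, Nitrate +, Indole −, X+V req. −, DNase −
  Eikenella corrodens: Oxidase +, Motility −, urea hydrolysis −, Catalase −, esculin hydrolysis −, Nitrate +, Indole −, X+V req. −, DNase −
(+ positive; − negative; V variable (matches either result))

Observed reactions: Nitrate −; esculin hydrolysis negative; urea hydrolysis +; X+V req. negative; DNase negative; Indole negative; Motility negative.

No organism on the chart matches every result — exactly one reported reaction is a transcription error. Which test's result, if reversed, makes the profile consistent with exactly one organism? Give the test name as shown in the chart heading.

Nitrate

As reported, no row in the chart matches all 7 reactions.
Reversing Nitrate (to +) → unique match: Haemophilus parainfluenzae.
Reversing Motility → still no organism matches.
Reversing Indole → still no organism matches.
Reversing esculin hydrolysis → still no organism matches.
Reversing DNase → still no organism matches.
Reversing urea hydrolysis → 3 organisms match (not unique).
Reversing X+V req. → still no organism matches.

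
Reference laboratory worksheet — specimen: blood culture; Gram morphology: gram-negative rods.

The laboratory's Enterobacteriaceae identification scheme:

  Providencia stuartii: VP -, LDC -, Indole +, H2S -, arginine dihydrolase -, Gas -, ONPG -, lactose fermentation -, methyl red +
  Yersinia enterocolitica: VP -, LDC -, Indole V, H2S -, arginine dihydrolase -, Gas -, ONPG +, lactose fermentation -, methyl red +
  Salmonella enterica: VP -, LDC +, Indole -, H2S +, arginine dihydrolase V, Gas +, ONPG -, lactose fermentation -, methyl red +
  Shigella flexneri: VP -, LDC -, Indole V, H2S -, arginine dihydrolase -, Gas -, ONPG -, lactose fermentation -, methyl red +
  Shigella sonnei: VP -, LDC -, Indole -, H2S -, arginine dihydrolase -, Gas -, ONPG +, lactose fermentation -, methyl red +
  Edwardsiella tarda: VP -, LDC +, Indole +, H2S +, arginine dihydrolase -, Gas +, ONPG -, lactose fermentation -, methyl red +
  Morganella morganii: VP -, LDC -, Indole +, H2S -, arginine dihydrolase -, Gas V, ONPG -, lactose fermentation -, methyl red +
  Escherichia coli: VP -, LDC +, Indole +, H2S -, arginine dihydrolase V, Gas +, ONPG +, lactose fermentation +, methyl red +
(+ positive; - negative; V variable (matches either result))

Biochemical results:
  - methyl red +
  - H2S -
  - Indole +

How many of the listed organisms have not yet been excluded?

H2S -: excludes Salmonella enterica, Edwardsiella tarda — 6 left.
methyl red +: all 6 remaining candidates are consistent.
Indole +: excludes Shigella sonnei — 5 left.
Still consistent: Escherichia coli, Morganella morganii, Providencia stuartii, Shigella flexneri, Yersinia enterocolitica.

5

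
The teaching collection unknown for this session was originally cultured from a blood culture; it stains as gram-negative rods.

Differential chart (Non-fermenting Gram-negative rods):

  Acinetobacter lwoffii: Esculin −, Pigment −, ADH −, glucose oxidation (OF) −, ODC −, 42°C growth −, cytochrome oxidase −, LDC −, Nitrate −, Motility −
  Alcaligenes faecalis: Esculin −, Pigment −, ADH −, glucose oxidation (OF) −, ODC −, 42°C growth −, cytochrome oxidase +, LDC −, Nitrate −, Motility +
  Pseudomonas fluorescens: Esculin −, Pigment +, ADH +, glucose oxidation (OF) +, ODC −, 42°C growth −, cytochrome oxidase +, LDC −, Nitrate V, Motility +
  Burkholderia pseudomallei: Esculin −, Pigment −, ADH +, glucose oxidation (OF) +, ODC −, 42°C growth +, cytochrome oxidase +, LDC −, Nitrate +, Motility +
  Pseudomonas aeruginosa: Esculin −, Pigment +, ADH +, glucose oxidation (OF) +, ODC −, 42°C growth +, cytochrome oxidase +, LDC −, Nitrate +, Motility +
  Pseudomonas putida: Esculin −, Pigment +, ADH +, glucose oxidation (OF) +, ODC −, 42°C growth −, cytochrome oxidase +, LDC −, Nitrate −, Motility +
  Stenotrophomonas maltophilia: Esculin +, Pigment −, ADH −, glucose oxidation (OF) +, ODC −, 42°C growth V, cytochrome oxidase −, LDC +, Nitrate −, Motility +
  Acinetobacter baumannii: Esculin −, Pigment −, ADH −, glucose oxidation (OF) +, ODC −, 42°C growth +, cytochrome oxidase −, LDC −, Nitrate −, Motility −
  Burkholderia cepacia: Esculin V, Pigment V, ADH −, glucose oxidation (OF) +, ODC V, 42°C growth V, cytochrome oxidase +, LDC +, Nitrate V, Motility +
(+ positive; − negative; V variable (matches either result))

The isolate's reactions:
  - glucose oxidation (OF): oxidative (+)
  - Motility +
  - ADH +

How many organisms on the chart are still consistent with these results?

4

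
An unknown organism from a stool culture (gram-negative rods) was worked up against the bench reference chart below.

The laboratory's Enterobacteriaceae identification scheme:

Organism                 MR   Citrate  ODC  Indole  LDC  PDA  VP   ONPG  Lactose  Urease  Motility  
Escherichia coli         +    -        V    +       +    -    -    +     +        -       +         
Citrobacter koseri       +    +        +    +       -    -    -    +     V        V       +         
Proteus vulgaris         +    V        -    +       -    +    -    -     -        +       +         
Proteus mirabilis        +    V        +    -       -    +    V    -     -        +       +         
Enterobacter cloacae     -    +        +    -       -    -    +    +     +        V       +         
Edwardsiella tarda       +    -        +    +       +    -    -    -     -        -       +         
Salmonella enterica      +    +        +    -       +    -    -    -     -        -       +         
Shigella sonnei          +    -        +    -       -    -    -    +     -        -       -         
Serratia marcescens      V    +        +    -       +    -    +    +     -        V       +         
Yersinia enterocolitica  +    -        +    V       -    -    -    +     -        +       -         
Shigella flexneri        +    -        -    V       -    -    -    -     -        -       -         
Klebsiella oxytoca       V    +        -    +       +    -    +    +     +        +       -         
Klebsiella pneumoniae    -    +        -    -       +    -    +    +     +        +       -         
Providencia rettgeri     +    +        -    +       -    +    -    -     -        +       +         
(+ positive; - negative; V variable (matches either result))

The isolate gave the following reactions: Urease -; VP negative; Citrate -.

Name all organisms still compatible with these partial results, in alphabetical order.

Edwardsiella tarda, Escherichia coli, Shigella flexneri, Shigella sonnei

Citrate -: excludes 7 organisms — 7 left.
VP -: all 7 remaining candidates are consistent.
Urease -: excludes Proteus vulgaris, Proteus mirabilis, Yersinia enterocolitica — 4 left.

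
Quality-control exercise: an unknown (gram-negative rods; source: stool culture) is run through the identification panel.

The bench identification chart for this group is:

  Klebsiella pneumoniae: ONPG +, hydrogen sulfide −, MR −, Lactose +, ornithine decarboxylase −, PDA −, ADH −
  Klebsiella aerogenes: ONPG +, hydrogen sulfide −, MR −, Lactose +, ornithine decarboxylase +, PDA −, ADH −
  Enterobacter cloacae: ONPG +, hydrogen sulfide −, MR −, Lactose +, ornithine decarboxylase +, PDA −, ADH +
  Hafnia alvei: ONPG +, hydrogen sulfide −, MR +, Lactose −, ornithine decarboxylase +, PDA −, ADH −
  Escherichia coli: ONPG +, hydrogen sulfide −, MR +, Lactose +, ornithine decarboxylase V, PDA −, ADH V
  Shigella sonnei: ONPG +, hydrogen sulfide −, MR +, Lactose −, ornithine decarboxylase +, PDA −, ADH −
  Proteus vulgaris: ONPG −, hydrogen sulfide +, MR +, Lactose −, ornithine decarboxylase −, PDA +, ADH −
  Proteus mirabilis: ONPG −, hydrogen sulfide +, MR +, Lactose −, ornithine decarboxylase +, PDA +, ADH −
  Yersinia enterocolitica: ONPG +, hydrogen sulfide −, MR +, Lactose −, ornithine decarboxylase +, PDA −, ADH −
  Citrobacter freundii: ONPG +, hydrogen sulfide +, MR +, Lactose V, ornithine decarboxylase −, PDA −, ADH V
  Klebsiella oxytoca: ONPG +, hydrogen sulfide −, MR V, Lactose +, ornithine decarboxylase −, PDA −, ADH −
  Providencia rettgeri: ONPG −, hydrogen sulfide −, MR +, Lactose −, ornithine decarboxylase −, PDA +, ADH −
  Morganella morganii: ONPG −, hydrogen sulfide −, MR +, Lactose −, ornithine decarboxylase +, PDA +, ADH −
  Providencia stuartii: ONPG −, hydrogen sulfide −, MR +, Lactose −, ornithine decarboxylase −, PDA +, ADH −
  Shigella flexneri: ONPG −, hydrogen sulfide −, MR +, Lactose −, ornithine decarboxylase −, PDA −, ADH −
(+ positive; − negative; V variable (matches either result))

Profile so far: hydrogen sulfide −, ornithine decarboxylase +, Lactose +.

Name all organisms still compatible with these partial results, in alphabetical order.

Lactose +: excludes 9 organisms — 6 left.
hydrogen sulfide −: excludes Citrobacter freundii — 5 left.
ornithine decarboxylase +: excludes Klebsiella pneumoniae, Klebsiella oxytoca — 3 left.

Enterobacter cloacae, Escherichia coli, Klebsiella aerogenes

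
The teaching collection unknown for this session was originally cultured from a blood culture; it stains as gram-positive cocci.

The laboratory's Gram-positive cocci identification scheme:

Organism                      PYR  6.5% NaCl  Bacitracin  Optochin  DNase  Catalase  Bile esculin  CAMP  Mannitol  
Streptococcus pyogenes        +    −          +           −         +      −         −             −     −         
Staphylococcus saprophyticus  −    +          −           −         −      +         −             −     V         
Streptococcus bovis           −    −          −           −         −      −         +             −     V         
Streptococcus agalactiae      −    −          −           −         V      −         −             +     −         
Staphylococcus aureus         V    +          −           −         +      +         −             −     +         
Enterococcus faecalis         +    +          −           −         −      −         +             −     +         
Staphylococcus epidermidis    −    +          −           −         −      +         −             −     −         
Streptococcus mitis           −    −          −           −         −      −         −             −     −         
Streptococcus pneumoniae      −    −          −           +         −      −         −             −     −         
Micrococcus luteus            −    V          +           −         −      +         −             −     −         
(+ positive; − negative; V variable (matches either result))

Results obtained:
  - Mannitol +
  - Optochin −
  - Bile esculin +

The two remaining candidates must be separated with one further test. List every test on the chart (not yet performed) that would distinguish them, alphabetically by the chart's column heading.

6.5% NaCl, PYR

Mannitol +: excludes 6 organisms — 4 left.
Optochin −: all 4 remaining candidates are consistent.
Bile esculin +: excludes Staphylococcus saprophyticus, Staphylococcus aureus — 2 left.
Two candidates remain: Enterococcus faecalis and Streptococcus bovis.
  PYR: Enterococcus faecalis +, Streptococcus bovis − — discriminates.
  6.5% NaCl: Enterococcus faecalis +, Streptococcus bovis − — discriminates.
  Bacitracin: − vs − — same for both, does not separate.
  DNase: − vs − — same for both, does not separate.
  Catalase: − vs − — same for both, does not separate.
  CAMP: − vs − — same for both, does not separate.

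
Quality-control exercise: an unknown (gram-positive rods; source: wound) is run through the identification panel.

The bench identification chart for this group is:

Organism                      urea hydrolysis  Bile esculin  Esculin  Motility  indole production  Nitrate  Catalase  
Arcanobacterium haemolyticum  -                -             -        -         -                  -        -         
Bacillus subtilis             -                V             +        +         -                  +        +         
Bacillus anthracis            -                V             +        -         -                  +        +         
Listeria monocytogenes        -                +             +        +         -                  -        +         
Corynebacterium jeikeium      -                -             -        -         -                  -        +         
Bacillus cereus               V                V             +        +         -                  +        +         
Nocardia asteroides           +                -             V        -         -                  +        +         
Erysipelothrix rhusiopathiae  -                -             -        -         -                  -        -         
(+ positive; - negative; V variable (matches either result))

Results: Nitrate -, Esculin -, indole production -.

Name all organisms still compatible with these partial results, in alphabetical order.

Esculin -: excludes Bacillus subtilis, Bacillus anthracis, Listeria monocytogenes, Bacillus cereus — 4 left.
Nitrate -: excludes Nocardia asteroides — 3 left.
indole production -: all 3 remaining candidates are consistent.

Arcanobacterium haemolyticum, Corynebacterium jeikeium, Erysipelothrix rhusiopathiae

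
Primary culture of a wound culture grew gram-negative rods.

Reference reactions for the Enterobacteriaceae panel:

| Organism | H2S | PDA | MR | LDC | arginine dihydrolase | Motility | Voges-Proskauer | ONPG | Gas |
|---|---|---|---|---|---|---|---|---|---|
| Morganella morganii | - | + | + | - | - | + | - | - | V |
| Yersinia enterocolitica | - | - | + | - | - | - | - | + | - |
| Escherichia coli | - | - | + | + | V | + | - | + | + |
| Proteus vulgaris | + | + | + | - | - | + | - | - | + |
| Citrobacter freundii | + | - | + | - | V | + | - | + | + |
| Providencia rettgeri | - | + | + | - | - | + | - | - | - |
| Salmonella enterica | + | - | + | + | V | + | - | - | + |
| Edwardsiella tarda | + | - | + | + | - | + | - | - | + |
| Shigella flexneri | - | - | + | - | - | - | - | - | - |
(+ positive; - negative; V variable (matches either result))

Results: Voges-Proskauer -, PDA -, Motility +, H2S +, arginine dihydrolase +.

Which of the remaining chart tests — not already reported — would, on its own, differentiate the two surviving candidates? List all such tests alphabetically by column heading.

LDC, ONPG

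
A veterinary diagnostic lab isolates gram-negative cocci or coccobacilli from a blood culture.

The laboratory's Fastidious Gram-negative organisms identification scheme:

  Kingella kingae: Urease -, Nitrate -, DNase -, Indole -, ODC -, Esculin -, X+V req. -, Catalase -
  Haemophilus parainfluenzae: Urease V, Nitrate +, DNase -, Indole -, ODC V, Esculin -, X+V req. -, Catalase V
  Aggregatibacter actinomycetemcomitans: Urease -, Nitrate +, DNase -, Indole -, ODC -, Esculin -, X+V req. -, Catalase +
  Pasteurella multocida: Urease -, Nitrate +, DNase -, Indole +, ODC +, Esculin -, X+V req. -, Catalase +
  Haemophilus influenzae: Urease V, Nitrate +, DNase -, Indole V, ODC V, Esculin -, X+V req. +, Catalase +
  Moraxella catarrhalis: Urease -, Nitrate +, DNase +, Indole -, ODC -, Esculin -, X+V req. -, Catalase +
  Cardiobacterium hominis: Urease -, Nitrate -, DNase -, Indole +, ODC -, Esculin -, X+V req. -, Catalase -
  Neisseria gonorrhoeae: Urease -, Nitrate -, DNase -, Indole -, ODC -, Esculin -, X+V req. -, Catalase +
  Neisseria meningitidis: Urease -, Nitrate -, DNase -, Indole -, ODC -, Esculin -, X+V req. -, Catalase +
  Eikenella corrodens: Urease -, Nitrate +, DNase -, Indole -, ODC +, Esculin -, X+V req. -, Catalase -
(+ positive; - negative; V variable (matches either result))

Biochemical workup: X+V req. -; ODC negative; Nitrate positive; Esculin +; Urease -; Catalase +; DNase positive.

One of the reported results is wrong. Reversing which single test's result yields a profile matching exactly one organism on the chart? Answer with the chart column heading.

As reported, no row in the chart matches all 7 reactions.
Reversing Catalase → still no organism matches.
Reversing ODC → still no organism matches.
Reversing X+V req. → still no organism matches.
Reversing Urease → still no organism matches.
Reversing Esculin (to -) → unique match: Moraxella catarrhalis.
Reversing Nitrate → still no organism matches.
Reversing DNase → still no organism matches.

Esculin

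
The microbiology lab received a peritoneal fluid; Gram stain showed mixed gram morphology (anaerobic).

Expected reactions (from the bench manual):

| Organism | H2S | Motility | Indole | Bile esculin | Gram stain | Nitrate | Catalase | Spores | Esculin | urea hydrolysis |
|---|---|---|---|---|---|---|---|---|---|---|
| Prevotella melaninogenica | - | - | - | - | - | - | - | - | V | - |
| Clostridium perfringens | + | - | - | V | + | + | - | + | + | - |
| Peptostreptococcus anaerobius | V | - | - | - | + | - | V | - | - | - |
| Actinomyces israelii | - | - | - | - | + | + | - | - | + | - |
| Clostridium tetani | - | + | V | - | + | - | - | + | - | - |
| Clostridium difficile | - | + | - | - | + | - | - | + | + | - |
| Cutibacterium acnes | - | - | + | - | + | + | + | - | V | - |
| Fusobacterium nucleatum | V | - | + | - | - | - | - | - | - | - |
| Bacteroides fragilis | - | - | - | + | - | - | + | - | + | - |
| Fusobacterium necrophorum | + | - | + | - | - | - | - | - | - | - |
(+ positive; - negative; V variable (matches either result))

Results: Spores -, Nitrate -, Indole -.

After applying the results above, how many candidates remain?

Indole -: excludes Cutibacterium acnes, Fusobacterium nucleatum, Fusobacterium necrophorum — 7 left.
Spores -: excludes Clostridium perfringens, Clostridium tetani, Clostridium difficile — 4 left.
Nitrate -: excludes Actinomyces israelii — 3 left.
Still consistent: Bacteroides fragilis, Peptostreptococcus anaerobius, Prevotella melaninogenica.

3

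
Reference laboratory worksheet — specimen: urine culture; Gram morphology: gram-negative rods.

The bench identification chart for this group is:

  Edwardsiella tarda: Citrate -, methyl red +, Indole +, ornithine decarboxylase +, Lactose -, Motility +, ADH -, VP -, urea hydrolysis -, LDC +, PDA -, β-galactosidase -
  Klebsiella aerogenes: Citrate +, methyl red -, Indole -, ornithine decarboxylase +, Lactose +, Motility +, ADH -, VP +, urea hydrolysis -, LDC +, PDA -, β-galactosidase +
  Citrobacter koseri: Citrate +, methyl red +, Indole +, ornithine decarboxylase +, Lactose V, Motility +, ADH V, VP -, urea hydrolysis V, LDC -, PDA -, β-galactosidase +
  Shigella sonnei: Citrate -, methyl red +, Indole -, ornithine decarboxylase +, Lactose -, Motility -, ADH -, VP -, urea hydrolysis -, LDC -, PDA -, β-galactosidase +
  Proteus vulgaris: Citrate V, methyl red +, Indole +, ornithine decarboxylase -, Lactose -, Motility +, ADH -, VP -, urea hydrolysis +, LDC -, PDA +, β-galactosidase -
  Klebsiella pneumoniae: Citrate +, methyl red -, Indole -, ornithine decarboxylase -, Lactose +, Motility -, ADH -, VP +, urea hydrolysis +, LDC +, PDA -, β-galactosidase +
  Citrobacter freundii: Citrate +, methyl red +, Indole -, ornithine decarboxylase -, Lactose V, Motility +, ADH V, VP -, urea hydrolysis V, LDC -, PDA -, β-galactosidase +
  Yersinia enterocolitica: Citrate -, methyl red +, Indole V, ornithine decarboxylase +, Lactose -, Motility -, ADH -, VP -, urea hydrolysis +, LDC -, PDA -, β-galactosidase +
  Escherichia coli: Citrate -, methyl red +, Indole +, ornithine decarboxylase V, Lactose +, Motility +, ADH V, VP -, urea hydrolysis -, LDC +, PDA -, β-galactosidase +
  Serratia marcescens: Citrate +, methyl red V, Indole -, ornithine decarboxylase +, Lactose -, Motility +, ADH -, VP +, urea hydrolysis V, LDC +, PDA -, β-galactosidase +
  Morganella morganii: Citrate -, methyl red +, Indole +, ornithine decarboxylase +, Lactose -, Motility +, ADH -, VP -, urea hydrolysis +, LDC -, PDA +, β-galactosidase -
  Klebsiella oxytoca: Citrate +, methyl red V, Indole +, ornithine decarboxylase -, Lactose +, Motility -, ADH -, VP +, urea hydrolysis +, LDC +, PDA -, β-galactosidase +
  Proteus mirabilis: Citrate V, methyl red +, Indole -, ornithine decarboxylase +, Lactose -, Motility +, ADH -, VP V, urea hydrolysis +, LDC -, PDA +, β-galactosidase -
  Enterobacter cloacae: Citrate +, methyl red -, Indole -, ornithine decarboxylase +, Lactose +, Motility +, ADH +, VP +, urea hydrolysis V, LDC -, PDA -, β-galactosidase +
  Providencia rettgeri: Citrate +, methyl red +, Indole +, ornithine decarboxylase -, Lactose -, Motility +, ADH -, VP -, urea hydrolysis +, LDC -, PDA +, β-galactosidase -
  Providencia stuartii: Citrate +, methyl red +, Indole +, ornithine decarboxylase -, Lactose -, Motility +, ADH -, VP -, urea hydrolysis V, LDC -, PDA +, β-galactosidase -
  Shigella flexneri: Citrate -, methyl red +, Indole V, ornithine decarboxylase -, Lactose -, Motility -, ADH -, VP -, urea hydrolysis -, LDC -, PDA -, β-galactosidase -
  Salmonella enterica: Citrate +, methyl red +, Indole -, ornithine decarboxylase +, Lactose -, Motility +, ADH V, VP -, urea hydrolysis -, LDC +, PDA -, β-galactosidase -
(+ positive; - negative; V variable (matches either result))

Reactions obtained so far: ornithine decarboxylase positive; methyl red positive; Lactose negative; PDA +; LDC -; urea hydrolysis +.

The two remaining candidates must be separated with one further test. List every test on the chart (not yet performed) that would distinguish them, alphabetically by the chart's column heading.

Indole

urea hydrolysis +: excludes 6 organisms — 12 left.
Lactose -: excludes Klebsiella pneumoniae, Klebsiella oxytoca, Enterobacter cloacae — 9 left.
PDA +: excludes Citrobacter koseri, Citrobacter freundii, Yersinia enterocolitica, Serratia marcescens — 5 left.
methyl red +: all 5 remaining candidates are consistent.
LDC -: all 5 remaining candidates are consistent.
ornithine decarboxylase +: excludes Proteus vulgaris, Providencia rettgeri, Providencia stuartii — 2 left.
Two candidates remain: Morganella morganii and Proteus mirabilis.
  Citrate: - vs V — variable for at least one, does not separate.
  Indole: Morganella morganii +, Proteus mirabilis - — discriminates.
  Motility: + vs + — same for both, does not separate.
  ADH: - vs - — same for both, does not separate.
  VP: - vs V — variable for at least one, does not separate.
  β-galactosidase: - vs - — same for both, does not separate.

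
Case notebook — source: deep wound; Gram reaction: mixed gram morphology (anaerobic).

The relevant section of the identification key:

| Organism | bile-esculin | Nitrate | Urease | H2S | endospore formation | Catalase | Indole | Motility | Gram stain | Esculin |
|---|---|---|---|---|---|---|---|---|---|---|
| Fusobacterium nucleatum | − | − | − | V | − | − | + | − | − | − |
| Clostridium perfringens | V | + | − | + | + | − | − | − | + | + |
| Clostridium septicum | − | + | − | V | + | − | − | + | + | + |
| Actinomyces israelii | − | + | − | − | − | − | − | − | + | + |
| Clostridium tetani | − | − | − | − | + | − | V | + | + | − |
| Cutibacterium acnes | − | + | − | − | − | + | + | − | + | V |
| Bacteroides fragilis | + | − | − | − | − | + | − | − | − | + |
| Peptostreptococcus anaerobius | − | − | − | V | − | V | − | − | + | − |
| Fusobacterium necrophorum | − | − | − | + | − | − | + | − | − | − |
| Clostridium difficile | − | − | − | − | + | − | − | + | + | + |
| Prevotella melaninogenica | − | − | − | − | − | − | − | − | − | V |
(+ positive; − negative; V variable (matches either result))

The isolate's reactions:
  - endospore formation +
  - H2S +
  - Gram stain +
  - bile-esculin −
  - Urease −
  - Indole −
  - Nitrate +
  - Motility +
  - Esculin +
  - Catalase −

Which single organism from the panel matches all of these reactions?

Clostridium septicum

Nitrate +: excludes 7 organisms — 4 left.
Catalase −: excludes Cutibacterium acnes — 3 left.
Motility +: excludes Clostridium perfringens, Actinomyces israelii — 1 left.
Urease −: the one remaining candidate is consistent.
Indole −: the one remaining candidate is consistent.
H2S +: the one remaining candidate is consistent.
Gram stain +: the one remaining candidate is consistent.
Esculin +: the one remaining candidate is consistent.
bile-esculin −: the one remaining candidate is consistent.
endospore formation +: the one remaining candidate is consistent.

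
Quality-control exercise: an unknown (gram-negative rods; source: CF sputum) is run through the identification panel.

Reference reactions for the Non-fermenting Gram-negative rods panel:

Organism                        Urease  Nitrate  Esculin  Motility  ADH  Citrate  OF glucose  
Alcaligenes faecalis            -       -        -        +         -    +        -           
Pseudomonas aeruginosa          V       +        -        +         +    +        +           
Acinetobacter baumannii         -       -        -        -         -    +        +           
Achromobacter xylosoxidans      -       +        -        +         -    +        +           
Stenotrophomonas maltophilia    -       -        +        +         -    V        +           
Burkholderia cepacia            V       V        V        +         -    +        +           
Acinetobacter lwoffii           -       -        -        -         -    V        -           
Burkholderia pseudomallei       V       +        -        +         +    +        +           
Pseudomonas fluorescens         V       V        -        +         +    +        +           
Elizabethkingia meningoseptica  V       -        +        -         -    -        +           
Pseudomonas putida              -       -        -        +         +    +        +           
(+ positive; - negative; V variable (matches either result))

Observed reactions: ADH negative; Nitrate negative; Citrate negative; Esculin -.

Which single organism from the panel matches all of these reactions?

Acinetobacter lwoffii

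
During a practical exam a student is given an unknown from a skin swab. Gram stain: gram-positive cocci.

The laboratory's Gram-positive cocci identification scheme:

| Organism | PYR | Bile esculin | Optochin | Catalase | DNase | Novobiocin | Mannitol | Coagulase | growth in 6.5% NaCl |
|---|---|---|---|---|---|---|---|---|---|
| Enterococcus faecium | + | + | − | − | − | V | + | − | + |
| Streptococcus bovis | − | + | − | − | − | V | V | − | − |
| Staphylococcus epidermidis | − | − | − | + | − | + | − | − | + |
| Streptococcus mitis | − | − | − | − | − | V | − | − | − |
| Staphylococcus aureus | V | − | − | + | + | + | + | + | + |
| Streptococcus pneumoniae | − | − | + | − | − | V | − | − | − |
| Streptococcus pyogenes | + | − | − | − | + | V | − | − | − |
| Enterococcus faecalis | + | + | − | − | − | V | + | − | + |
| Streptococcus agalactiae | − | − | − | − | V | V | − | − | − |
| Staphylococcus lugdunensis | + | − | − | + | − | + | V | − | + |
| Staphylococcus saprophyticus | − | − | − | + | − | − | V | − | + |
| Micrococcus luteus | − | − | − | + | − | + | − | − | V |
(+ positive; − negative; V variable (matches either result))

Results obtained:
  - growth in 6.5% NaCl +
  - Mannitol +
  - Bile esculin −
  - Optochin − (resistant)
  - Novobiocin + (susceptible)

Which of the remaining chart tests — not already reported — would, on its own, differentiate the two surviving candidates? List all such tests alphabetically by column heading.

Coagulase, DNase

Mannitol +: excludes 6 organisms — 6 left.
Novobiocin +: excludes Staphylococcus saprophyticus — 5 left.
Optochin −: all 5 remaining candidates are consistent.
growth in 6.5% NaCl +: excludes Streptococcus bovis — 4 left.
Bile esculin −: excludes Enterococcus faecium, Enterococcus faecalis — 2 left.
Two candidates remain: Staphylococcus aureus and Staphylococcus lugdunensis.
  PYR: V vs + — variable for at least one, does not separate.
  Catalase: + vs + — same for both, does not separate.
  DNase: Staphylococcus aureus +, Staphylococcus lugdunensis − — discriminates.
  Coagulase: Staphylococcus aureus +, Staphylococcus lugdunensis − — discriminates.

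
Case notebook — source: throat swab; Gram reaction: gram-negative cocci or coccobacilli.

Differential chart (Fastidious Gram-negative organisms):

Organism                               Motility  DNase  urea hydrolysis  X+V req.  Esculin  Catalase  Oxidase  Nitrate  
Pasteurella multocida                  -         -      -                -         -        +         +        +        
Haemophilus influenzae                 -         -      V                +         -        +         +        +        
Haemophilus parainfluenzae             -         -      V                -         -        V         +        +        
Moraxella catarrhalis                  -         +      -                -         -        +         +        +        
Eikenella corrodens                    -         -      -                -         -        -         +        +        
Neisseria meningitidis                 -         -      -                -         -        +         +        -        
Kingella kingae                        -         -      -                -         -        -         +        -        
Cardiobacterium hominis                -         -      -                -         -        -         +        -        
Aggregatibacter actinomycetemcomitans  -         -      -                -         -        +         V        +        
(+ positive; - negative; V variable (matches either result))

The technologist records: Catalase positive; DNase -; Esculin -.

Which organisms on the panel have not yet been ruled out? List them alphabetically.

Esculin -: all 9 remaining candidates are consistent.
DNase -: excludes Moraxella catarrhalis — 8 left.
Catalase +: excludes Eikenella corrodens, Kingella kingae, Cardiobacterium hominis — 5 left.

Aggregatibacter actinomycetemcomitans, Haemophilus influenzae, Haemophilus parainfluenzae, Neisseria meningitidis, Pasteurella multocida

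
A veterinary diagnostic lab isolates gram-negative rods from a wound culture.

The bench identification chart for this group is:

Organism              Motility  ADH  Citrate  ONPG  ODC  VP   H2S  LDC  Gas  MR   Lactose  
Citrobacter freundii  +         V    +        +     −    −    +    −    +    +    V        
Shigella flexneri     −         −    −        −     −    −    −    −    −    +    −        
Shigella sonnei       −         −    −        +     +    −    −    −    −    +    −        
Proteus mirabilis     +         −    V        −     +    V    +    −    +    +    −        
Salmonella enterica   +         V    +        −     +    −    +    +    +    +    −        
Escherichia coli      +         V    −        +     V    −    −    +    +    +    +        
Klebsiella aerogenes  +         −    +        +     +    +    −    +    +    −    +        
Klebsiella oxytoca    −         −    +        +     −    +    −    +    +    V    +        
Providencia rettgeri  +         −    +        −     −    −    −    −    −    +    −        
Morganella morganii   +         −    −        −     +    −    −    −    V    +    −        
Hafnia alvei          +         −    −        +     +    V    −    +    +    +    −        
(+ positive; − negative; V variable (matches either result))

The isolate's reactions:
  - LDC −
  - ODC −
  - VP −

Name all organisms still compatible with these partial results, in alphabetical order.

Citrobacter freundii, Providencia rettgeri, Shigella flexneri

ODC −: excludes 6 organisms — 5 left.
LDC −: excludes Escherichia coli, Klebsiella oxytoca — 3 left.
VP −: all 3 remaining candidates are consistent.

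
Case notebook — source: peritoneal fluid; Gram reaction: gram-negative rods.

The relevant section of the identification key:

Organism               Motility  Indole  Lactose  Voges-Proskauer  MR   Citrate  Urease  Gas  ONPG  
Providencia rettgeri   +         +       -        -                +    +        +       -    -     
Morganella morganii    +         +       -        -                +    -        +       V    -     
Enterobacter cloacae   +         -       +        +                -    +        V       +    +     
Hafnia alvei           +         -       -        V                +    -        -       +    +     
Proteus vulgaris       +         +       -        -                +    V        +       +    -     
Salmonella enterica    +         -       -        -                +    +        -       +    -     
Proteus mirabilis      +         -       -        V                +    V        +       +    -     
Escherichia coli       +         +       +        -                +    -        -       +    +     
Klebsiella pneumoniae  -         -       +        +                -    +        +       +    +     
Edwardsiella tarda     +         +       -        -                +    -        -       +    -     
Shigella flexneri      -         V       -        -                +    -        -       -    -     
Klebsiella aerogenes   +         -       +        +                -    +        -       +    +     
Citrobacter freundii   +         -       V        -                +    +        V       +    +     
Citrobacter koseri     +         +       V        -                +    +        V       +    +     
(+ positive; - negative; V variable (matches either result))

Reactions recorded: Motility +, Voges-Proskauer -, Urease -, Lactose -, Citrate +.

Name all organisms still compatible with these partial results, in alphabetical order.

Urease -: excludes 5 organisms — 9 left.
Lactose -: excludes Enterobacter cloacae, Escherichia coli, Klebsiella aerogenes — 6 left.
Motility +: excludes Shigella flexneri — 5 left.
Voges-Proskauer -: all 5 remaining candidates are consistent.
Citrate +: excludes Hafnia alvei, Edwardsiella tarda — 3 left.

Citrobacter freundii, Citrobacter koseri, Salmonella enterica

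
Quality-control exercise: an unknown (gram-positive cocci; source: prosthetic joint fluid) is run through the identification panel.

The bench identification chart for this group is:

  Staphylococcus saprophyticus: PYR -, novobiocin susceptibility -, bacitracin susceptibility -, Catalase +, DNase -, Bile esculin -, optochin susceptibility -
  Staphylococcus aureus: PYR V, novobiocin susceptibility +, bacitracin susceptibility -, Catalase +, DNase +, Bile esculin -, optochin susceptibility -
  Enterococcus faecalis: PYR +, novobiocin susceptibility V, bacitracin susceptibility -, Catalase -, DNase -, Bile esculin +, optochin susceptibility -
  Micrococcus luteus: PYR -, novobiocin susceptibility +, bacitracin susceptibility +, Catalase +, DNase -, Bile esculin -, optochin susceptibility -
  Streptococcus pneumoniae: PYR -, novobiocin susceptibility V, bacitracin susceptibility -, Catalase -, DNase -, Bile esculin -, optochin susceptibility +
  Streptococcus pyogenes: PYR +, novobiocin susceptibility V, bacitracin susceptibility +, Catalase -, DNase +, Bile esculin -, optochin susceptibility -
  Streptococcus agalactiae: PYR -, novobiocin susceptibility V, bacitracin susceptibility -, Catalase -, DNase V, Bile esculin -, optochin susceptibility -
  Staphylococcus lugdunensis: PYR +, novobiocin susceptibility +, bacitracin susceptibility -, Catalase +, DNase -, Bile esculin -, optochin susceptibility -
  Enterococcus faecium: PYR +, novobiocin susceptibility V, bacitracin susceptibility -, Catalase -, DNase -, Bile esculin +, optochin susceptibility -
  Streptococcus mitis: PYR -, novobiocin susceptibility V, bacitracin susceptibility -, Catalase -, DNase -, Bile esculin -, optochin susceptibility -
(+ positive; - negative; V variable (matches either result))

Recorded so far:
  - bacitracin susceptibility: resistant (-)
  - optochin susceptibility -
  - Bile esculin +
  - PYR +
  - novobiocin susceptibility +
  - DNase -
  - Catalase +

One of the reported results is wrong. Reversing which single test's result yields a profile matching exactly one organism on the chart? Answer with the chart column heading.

Bile esculin

As reported, no row in the chart matches all 7 reactions.
Reversing novobiocin susceptibility → still no organism matches.
Reversing DNase → still no organism matches.
Reversing Bile esculin (to -) → unique match: Staphylococcus lugdunensis.
Reversing optochin susceptibility → still no organism matches.
Reversing bacitracin susceptibility → still no organism matches.
Reversing PYR → still no organism matches.
Reversing Catalase → 2 organisms match (not unique).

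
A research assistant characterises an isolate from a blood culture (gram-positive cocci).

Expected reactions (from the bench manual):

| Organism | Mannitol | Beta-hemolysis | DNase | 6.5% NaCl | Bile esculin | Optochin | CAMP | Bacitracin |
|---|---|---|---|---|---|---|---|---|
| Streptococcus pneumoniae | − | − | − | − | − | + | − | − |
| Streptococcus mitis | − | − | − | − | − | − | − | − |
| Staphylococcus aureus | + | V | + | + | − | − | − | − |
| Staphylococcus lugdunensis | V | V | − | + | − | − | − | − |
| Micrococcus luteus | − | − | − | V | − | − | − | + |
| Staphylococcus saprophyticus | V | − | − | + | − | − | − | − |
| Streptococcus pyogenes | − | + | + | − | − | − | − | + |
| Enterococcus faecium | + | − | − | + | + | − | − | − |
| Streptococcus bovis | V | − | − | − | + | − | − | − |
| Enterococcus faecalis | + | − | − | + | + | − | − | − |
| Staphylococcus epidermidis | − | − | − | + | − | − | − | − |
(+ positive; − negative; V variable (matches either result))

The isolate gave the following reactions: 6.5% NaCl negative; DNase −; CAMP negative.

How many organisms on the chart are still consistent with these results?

4

DNase −: excludes Staphylococcus aureus, Streptococcus pyogenes — 9 left.
6.5% NaCl −: excludes 5 organisms — 4 left.
CAMP −: all 4 remaining candidates are consistent.
Still consistent: Micrococcus luteus, Streptococcus bovis, Streptococcus mitis, Streptococcus pneumoniae.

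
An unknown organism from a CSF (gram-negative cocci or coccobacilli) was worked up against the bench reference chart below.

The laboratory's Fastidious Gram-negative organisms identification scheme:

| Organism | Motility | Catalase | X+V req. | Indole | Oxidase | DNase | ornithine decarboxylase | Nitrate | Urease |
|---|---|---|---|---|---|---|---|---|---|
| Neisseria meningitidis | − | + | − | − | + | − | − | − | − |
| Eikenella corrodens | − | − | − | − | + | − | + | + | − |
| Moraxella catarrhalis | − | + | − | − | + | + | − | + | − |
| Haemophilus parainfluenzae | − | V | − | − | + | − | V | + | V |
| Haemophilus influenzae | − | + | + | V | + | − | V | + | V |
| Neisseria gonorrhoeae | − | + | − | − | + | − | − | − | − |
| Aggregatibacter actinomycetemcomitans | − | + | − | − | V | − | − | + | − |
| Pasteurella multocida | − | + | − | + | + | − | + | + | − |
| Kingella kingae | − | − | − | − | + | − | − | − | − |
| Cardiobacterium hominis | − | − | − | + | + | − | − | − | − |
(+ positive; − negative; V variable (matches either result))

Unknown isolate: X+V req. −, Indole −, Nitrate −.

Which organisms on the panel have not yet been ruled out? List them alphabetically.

Kingella kingae, Neisseria gonorrhoeae, Neisseria meningitidis

Indole −: excludes Pasteurella multocida, Cardiobacterium hominis — 8 left.
X+V req. −: excludes Haemophilus influenzae — 7 left.
Nitrate −: excludes Eikenella corrodens, Moraxella catarrhalis, Haemophilus parainfluenzae, Aggregatibacter actinomycetemcomitans — 3 left.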